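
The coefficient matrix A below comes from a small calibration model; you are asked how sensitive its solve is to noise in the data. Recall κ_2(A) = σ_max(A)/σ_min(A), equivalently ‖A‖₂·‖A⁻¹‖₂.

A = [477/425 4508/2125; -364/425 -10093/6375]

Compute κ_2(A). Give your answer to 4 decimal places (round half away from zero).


225.0000

M = AᵀA = [14401/7225 404992/108375; 404992/108375 11390689/1625625]. tr(M)=50626/5625, det(M)=1/625
solving λ² − 50626/5625·λ + 1/625 = 0 gives λ = 9, 1/5625
so κ_2 = √(9 / (1/5625)) = 225.0000


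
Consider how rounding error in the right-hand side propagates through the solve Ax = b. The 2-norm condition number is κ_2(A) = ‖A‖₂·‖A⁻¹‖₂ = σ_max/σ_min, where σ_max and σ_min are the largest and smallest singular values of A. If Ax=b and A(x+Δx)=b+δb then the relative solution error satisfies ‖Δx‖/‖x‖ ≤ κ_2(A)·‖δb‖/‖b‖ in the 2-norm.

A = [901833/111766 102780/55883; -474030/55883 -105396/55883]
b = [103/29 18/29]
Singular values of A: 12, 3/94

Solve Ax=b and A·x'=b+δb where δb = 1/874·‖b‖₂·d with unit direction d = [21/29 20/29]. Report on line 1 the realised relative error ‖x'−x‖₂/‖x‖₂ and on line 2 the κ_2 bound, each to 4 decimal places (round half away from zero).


0.0014
0.4302

from the listed singular values, σ₁ = 12, σ_n = 3/94
condition number: 12 ÷ (3/94) = 376.0000
worst-case relative error ≤ 376.0000 × 1/874 = 0.4302
solve Ax = b  →  x = [-20.4715 91.7439]
‖b‖ = 3.6056, ‖x‖ = 94.0001
δb = ε·‖b‖·d = [0.0030 0.0028]; solving A·Δx = δb gives ‖Δx‖ = 0.1293
relative error = 0.0014
realised/bound (from unrounded values) ≈ 0.0032


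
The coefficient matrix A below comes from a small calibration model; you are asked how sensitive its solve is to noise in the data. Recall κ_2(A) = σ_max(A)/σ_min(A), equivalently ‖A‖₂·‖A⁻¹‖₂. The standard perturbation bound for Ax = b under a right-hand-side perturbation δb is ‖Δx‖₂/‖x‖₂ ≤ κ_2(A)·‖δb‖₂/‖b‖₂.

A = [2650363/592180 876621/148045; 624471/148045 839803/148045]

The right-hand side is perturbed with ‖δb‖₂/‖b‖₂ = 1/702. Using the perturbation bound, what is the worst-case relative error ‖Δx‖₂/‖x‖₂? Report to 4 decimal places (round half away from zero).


M = AᵀA = [630860809/16679056 210277971/4169764; 210277971/4169764 70094338/1042441]. tr(M)=1752370217/16679056, det(M)=2825761/16679056
char-poly roots: 1681/16 and 1681/1042441
so κ_2 = √((1681/16) / (1681/1042441)) = 255.2500
κ_2(A)·‖δb‖/‖b‖ = 0.3636

0.3636


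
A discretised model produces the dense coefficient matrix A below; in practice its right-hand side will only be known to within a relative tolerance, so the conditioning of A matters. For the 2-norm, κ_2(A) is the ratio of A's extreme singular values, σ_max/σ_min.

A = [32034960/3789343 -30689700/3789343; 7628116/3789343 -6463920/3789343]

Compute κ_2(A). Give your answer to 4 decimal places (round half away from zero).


M = AᵀA = [22245108944/294552101 -21178913280/294552101; -21178913280/294552101 20177643600/294552101]. tr(M)=1462853536/10156969, det(M)=36000000/10156969
char-poly roots: 144 and 250000/10156969
κ = σ_max/σ_min = 12/(500/3187) = 76.4880

76.4880


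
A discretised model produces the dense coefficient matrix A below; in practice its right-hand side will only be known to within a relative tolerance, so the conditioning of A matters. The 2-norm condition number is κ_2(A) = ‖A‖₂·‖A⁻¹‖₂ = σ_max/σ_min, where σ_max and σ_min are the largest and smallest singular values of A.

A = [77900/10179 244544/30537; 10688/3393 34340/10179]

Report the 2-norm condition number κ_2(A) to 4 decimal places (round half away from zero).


243.0000

AᵀA = [41991184/613089 132267520/1839267; 132267520/1839267 416656144/5517801]; tr = 944800/6561, det = 256/729
λ_max, λ_min = (944800/6561 ± √892586573824/43046721)/2 = 144, 16/6561
κ = σ_max/σ_min = 12/(4/81) = 243.0000


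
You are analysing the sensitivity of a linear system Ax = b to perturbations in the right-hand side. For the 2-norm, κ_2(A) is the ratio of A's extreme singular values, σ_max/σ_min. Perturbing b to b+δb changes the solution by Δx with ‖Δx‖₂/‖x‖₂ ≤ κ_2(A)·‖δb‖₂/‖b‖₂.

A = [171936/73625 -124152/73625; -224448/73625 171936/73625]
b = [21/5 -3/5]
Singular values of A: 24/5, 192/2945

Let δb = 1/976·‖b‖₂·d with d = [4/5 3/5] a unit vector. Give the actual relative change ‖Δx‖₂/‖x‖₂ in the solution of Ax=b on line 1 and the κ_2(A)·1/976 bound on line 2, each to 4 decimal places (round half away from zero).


0.0014
0.0754

from the listed singular values, σ₁ = 24/5, σ_n = 192/2945
κ_2(A) = (24/5) / (192/2945) = 73.6250
κ_2(A)·‖δb‖/‖b‖ = 0.0754
solve Ax = b  →  x = [28.1094 36.4375]
‖b‖₂ = 4.2426 and ‖x‖₂ = 46.0199
δb = ε·‖b‖·d = [0.0035 0.0026]; solving A·Δx = δb gives ‖Δx‖ = 0.0667
realised ‖Δx‖/‖x‖ = 0.0014
so the bound overstates the realised error by a factor of ≈ 52.0655 (computed from the unrounded values)


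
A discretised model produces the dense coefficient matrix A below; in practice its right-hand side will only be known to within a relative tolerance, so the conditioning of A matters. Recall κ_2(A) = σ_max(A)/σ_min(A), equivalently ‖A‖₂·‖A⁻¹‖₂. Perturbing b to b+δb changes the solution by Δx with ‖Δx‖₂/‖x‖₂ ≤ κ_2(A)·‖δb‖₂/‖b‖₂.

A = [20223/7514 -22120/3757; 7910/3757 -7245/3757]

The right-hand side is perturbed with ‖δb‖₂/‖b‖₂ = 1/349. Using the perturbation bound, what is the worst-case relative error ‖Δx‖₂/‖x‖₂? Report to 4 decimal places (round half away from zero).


AᵀA = [3900841/334084 -1662570/83521; -1662570/83521 3205825/83521]; tr = 57869/1156, det = 60025/1156
eigenvalues of AᵀA: λ = (tr ± √(tr²−4·det))/2 = 49, 1225/1156
σ_max=√49=7, σ_min=√(1225/1156)=(35/34) → κ = 6.8000
worst-case relative error ≤ 6.8000 × 1/349 = 0.0195

0.0195


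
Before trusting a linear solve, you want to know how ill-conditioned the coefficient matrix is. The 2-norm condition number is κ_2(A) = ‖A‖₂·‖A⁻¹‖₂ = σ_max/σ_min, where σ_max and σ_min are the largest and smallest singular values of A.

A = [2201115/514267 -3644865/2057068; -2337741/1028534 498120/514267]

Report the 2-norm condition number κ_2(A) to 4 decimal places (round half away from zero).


M = AᵀA = [85967688429/3660492004 -35819093835/3660492004; -35819093835/3660492004 59705942625/14641968016]. tr(M)=2388027789/86638864, det(M)=4862025/346555456
solving λ² − 2388027789/86638864·λ + 4862025/346555456 = 0 gives λ = 441/16, 11025/21659716
κ_2(A) = √(λ_max/λ_min) = √((441/16) / (11025/21659716)) = 232.7000

232.7000


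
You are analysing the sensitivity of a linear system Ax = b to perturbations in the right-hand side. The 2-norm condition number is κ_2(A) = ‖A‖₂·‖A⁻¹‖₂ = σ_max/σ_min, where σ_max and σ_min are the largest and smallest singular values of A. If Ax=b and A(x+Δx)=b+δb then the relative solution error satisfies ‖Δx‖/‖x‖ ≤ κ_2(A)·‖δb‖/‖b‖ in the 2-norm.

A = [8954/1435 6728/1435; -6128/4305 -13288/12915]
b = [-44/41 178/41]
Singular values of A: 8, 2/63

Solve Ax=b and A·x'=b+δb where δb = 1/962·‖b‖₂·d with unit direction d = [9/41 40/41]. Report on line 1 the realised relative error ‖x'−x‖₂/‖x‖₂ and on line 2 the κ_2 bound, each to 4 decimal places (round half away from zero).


largest singular value 8, smallest 2/63
κ = σ_max/σ_min = 8/(2/63) = 252.0000
perturbation bound = 252.0000·1/962 = 0.2620
solve Ax = b  →  x = [-75.8000 100.6500]
‖b‖ = 4.4721, ‖x‖ = 126.0002
δb = ε·‖b‖·d = [0.0010 0.0045]; solving A·Δx = δb gives ‖Δx‖ = 0.1464
realised ‖Δx‖/‖x‖ = 0.0012
so the bound overstates the realised error by a factor of ≈ 225.3961 (computed from the unrounded values)

0.0012
0.2620


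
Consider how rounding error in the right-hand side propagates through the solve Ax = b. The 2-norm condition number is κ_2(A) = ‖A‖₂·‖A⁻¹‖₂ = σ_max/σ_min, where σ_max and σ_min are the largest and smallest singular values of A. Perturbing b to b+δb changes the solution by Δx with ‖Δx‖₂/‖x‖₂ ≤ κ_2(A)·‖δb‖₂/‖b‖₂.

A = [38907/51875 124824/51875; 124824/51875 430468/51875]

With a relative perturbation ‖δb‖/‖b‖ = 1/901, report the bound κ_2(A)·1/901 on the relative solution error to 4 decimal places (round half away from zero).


form AᵀA = [27351657/4305625 93742824/4305625; 93742824/4305625 321413968/4305625] with trace 558025/6889 and determinant 1296/6889
solving λ² − 558025/6889·λ + 1296/6889 = 0 gives λ = 81, 16/6889
κ = σ_max/σ_min = 9/(4/83) = 186.7500
bound on ‖Δx‖/‖x‖: κ·ε = 186.7500·1/901 = 0.2073

0.2073


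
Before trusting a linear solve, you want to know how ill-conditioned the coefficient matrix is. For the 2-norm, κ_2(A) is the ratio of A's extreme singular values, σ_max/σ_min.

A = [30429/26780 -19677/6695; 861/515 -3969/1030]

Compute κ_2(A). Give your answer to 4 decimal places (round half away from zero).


form AᵀA = [117218241/28686736 -70152075/7171684; -70152075/7171684 168439509/7171684] with trace 4680333/169744 and determinant 194481/678976
char-poly roots: 441/16 and 441/42436
κ_2(A) = √(λ_max/λ_min) = √((441/16) / (441/42436)) = 51.5000

51.5000


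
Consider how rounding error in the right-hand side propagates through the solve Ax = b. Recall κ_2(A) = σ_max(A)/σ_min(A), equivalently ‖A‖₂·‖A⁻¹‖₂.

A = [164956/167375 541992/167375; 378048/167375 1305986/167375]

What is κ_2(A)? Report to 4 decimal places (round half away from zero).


M = AᵀA = [201338192/33153125 690094944/33153125; 690094944/33153125 2366100308/33153125]. tr(M)=20539508/265225, det(M)=937024/6630625
char-poly roots: 1936/25 and 484/265225
so κ_2 = √((1936/25) / (484/265225)) = 206.0000

206.0000


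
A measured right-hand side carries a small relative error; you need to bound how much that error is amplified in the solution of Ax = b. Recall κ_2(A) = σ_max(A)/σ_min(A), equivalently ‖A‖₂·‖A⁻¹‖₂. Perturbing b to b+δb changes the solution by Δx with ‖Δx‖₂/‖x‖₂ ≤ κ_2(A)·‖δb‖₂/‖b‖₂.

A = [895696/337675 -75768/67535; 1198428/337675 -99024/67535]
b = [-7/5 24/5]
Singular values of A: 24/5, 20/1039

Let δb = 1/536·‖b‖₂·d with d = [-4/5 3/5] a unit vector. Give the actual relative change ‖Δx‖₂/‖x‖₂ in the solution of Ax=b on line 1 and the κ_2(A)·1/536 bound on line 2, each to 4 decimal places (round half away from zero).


σ_max = 24/5, σ_min = 20/1039
κ_2(A) = (24/5) / (20/1039) = 249.3600
κ_2(A)·‖δb‖/‖b‖ = 0.4652
solve Ax = b  →  x = [80.5000 191.5750]
‖b‖₂ = 5.0000 and ‖x‖₂ = 207.8009
δb = ε·‖b‖·d = [-0.0075 0.0056]; solving A·Δx = δb gives ‖Δx‖ = 0.4846
relative error = 0.0023
tightness: 0.0023 against a bound of 0.4652 (unrounded ratio ≈ 0.0050)

0.0023
0.4652


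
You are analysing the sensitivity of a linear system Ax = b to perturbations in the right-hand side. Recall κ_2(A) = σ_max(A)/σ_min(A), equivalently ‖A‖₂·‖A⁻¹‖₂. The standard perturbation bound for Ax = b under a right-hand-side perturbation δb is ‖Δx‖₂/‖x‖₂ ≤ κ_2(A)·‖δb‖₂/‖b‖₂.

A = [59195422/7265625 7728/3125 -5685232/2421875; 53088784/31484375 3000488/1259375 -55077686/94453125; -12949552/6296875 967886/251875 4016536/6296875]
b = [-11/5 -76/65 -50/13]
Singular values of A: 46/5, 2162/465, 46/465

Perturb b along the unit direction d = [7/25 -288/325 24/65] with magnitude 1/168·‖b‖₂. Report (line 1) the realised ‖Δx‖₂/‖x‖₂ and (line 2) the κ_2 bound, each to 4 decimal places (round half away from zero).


largest singular value 46/5, smallest 46/465
κ = σ_max/σ_min = (46/5)/(46/465) = 93.0000
worst-case relative error ≤ 93.0000 × 1/168 = 0.5536
solve Ax = b  →  x = [-2.7995 -0.8868 -9.7134]
‖b‖₂ = 4.5826 and ‖x‖₂ = 10.1476
re-solving with b+δb shifts x by Δx of norm 0.2757
relative error = 0.0272
realised/bound (from unrounded values) ≈ 0.0491

0.0272
0.5536


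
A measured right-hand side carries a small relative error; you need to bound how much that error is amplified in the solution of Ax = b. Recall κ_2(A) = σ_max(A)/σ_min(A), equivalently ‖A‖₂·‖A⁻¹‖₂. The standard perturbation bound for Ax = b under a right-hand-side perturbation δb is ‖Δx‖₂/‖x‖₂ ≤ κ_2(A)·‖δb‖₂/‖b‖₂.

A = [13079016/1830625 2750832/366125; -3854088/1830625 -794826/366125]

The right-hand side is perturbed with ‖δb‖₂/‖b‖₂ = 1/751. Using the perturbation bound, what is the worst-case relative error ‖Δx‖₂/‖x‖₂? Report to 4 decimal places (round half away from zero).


form AᵀA = [297463446144/5361900625 62466408144/1072380125; 62466408144/1072380125 524724804/8579041] with trace 743658084/6375625 and determinant 15116544/159390625
eigenvalues of AᵀA: λ = (tr ± √(tr²−4·det))/2 = 2916/25, 5184/6375625
σ_max=√(2916/25)=(54/5), σ_min=√(5184/6375625)=(72/2525) → κ = 378.7500
κ_2(A)·‖δb‖/‖b‖ = 0.5043

0.5043


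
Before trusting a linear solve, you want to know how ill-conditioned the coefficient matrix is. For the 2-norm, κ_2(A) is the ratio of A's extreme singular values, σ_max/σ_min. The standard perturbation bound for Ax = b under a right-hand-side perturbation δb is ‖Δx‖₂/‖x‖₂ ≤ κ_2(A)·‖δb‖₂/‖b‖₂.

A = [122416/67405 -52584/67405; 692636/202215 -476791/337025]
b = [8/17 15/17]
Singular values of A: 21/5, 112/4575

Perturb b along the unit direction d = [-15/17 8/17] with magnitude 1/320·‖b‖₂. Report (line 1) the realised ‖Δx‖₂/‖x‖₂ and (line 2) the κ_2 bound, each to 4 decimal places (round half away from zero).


0.5361
0.5361

largest singular value 21/5, smallest 112/4575
κ_2(A) = (21/5) / (112/4575) = 171.5625
perturbation bound = 171.5625·1/320 = 0.5361
solve Ax = b  →  x = [0.2198 -0.0916]
‖b‖₂ = 1.0000 and ‖x‖₂ = 0.2381
with δb = [-0.0028 0.0015], A·Δx = δb → ‖Δx‖ = 0.1277
dividing the unrounded norms, ‖Δx‖/‖x‖ = 0.5361
realised/bound = 1 exactly: the bound is attained for this b and d


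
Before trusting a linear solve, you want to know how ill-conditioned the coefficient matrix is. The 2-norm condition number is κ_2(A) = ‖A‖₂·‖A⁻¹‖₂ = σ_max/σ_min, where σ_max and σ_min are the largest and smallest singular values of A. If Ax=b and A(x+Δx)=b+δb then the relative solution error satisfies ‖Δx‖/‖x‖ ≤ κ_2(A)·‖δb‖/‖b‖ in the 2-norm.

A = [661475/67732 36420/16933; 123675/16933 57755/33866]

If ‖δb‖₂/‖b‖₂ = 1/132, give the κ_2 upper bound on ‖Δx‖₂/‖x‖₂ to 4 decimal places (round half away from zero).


1.2515

M = AᵀA = [682277265625/4587623824 19188309375/573452978; 19188309375/573452978 8641305625/1146905956]. tr(M)=426438125/2729104, det(M)=9765625/10916416
solving λ² − 426438125/2729104·λ + 9765625/10916416 = 0 gives λ = 625/4, 15625/2729104
κ_2(A) = √(λ_max/λ_min) = √((625/4) / (15625/2729104)) = 165.2000
bound on ‖Δx‖/‖x‖: κ·ε = 165.2000·1/132 = 1.2515


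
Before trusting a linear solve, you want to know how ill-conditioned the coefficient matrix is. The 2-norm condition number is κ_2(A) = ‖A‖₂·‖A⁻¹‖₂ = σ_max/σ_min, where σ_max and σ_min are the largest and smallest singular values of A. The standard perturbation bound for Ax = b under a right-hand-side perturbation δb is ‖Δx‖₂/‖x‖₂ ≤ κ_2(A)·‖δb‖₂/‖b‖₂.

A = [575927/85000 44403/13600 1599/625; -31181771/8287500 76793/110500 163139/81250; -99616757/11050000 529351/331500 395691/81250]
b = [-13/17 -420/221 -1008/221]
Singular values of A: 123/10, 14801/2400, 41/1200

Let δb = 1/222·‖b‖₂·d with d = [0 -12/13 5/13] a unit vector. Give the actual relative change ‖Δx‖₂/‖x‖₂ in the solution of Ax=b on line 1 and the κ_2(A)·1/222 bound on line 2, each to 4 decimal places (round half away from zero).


1.1266
1.6216

from the listed singular values, σ₁ = 123/10, σ_n = 41/1200
κ_2(A) = (123/10) / (41/1200) = 360.0000
perturbation bound = 360.0000·1/222 = 1.6216
solve Ax = b  →  x = [0.2032 -0.2919 -0.4647]
‖b‖ = 5.0000, ‖x‖ = 0.5851
re-solving with b+δb shifts x by Δx of norm 0.6592
relative error = 1.1266
realised/bound (from unrounded values) ≈ 0.6947


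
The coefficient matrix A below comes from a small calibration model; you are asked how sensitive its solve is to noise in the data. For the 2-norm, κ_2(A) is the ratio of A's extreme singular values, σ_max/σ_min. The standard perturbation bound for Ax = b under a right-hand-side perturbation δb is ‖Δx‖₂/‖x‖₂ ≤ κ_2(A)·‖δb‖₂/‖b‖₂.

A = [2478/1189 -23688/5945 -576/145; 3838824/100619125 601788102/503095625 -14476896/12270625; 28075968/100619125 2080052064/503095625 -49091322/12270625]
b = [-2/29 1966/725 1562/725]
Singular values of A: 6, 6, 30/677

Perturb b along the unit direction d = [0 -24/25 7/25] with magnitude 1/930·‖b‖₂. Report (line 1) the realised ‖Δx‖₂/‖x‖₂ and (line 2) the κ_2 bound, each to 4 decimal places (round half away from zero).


0.0019
0.1456

from the listed singular values, σ₁ = 6, σ_n = 30/677
κ_2(A) = 6 / (30/677) = 135.4000
worst-case relative error ≤ 135.4000 × 1/930 = 0.1456
solve Ax = b  →  x = [-42.2533 -9.1653 -12.9573]
‖b‖₂ = 3.4641 and ‖x‖₂ = 45.1358
re-solving with b+δb shifts x by Δx of norm 0.0841
realised ‖Δx‖/‖x‖ = 0.0019
tightness: 0.0019 against a bound of 0.1456 (unrounded ratio ≈ 0.0128)


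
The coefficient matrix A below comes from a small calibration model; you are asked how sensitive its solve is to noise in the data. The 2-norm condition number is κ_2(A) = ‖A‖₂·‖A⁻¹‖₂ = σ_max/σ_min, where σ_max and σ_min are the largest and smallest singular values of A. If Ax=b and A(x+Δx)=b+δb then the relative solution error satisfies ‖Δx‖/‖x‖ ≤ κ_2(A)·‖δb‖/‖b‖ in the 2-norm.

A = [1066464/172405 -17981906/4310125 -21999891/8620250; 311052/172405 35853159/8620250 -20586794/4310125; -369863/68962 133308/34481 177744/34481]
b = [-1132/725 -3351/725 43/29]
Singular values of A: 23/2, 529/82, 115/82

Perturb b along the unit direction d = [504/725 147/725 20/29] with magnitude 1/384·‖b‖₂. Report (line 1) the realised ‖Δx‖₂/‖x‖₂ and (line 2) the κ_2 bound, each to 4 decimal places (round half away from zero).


σ_max = 23/2, σ_min = 115/82
condition number: (23/2) ÷ (115/82) = 8.2000
κ_2(A)·‖δb‖/‖b‖ = 0.0214
solve Ax = b  →  x = [-0.6807 -0.6979 0.1029]
‖b‖ = 5.0990, ‖x‖ = 0.9803
Δx = A⁻¹·δb where δb = 1/384·5.0990·d; ‖Δx‖ = 0.0095
relative error = 0.0097
so the bound overstates the realised error by a factor of ≈ 2.2108 (computed from the unrounded values)

0.0097
0.0214


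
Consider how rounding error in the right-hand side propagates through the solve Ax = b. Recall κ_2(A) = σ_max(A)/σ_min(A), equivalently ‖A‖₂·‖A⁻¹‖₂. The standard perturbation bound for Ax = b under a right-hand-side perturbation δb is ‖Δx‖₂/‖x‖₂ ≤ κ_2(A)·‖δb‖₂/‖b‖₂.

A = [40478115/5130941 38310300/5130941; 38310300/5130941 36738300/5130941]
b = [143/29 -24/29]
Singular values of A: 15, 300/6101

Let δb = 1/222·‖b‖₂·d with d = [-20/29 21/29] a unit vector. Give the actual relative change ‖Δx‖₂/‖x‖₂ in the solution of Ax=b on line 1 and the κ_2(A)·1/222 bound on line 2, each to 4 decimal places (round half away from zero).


from the listed singular values, σ₁ = 15, σ_n = 300/6101
κ = σ_max/σ_min = 15/(300/6101) = 305.0500
worst-case relative error ≤ 305.0500 × 1/222 = 1.3741
solve Ax = b  →  x = [56.2460 -58.7683]
‖b‖ = 5.0000, ‖x‖ = 81.3469
Δx = A⁻¹·δb where δb = 1/222·5.0000·d; ‖Δx‖ = 0.4580
realised ‖Δx‖/‖x‖ = 0.0056
so the bound overstates the realised error by a factor of ≈ 244.0407 (computed from the unrounded values)

0.0056
1.3741


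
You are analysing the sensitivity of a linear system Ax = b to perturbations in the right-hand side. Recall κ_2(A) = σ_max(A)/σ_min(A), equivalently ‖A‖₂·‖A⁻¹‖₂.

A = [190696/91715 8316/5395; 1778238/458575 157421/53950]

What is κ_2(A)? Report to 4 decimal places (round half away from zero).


337.1875

M = AᵀA = [14087385796/727650625 10565394147/727650625; 10565394147/727650625 31696956841/2910602500]. tr(M)=3521860001/116424100, det(M)=234256/29106025
char-poly roots: 121/4 and 7744/29106025
σ_max=√(121/4)=(11/2), σ_min=√(7744/29106025)=(88/5395) → κ = 337.1875


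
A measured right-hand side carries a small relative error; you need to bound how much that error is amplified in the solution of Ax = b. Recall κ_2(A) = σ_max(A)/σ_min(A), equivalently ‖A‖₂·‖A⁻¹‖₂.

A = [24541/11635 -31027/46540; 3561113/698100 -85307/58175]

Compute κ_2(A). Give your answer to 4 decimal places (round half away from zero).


107.4000

form AᵀA = [87867835801/2883690000 -533868916/60076875; -533868916/60076875 831381161/320410000] with trace 76280213/2306952 and determinant 6996025/73822464
eigenvalues of AᵀA: λ = (tr ± √(tr²−4·det))/2 = 529/16, 13225/4613904
σ_max=√(529/16)=(23/4), σ_min=√(13225/4613904)=(115/2148) → κ = 107.4000


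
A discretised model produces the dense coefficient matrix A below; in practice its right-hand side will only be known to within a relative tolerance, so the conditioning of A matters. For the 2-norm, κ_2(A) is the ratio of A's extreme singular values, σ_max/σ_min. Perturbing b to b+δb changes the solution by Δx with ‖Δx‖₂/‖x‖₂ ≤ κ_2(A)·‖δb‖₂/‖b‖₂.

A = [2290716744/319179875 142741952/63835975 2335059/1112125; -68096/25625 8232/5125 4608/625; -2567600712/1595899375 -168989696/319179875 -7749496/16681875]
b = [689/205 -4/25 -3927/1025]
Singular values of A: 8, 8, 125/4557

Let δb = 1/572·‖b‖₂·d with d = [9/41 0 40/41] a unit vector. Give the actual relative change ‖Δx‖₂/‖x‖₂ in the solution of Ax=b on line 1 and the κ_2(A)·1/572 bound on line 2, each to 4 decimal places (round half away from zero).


largest singular value 8, smallest 125/4557
condition number: 8 ÷ (125/4557) = 291.6480
perturbation bound = 291.6480·1/572 = 0.5099
solve Ax = b  →  x = [-22.5672 102.5764 -30.5030]
2-norm of b is 5.0990; of x, 109.3692
re-solving with b+δb shifts x by Δx of norm 0.3250
dividing the unrounded norms, ‖Δx‖/‖x‖ = 0.0030
tightness: 0.0030 against a bound of 0.5099 (unrounded ratio ≈ 0.0058)

0.0030
0.5099


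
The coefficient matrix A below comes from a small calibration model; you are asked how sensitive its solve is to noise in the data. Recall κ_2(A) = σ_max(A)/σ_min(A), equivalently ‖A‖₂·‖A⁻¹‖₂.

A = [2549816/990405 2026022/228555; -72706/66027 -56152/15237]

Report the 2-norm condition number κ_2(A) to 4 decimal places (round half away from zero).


M = AᵀA = [45508569124/5804154225 468043496704/17412462675; 468043496704/17412462675 4814200742884/52237388025]. tr(M)=208951114600/2089495521, det(M)=156250000/2089495521
char-poly roots: 100 and 1562500/2089495521
κ_2(A) = √(λ_max/λ_min) = √(100 / (1562500/2089495521)) = 365.6880

365.6880


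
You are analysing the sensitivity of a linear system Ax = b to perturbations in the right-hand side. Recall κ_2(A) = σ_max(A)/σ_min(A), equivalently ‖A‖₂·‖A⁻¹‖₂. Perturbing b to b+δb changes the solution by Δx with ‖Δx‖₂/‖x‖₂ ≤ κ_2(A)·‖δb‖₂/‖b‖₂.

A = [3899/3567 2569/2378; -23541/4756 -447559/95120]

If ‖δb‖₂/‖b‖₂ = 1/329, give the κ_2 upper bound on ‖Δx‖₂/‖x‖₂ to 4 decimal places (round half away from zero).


0.7295

AᵀA = [3111745/121104 19756457/807360; 19756457/807360 125442401/5382400]; tr = 2822449/57600, det = 2401/57600
λ_max, λ_min = (2822449/57600 ± √7965665167201/3317760000)/2 = 49, 49/57600
so κ_2 = √(49 / (49/57600)) = 240.0000
worst-case relative error ≤ 240.0000 × 1/329 = 0.7295


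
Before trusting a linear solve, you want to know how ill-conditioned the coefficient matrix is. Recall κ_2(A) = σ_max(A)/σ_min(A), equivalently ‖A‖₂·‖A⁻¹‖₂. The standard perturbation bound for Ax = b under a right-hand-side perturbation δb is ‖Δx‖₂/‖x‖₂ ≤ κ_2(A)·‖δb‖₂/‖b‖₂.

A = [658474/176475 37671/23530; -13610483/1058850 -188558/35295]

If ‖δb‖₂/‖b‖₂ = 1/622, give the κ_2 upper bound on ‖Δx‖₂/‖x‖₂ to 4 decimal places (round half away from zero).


0.5238

AᵀA = [321367065289/1793861316 11158455280/149488443; 11158455280/149488443 6199536625/199317924]; tr = 1115866553/5307282, det = 17682025/42458256
λ_max, λ_min = (1115866553/5307282 ± √311277810589399696/7041810556881)/2 = 841/4, 21025/10614564
κ_2(A) = √(λ_max/λ_min) = √((841/4) / (21025/10614564)) = 325.8000
bound on ‖Δx‖/‖x‖: κ·ε = 325.8000·1/622 = 0.5238


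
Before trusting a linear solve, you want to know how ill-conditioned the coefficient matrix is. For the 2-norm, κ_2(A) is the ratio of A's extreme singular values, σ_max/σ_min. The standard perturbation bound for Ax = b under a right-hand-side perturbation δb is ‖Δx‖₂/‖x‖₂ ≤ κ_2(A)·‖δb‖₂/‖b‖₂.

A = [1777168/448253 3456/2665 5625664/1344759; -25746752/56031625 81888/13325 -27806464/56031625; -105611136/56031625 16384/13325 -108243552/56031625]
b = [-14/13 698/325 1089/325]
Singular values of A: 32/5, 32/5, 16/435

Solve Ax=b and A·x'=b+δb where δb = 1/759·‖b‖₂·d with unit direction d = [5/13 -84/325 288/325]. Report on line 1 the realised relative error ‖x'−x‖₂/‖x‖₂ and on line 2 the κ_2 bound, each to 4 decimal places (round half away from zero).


0.0027
0.2292

largest singular value 32/5, smallest 16/435
κ = σ_max/σ_min = (32/5)/(16/435) = 174.0000
perturbation bound = 174.0000·1/759 = 0.2292
solve Ax = b  →  x = [-39.6562 0.3887 37.2047]
2-norm of b is 4.1231; of x, 54.3779
re-solving with b+δb shifts x by Δx of norm 0.1477
realised ‖Δx‖/‖x‖ = 0.0027
tightness: 0.0027 against a bound of 0.2292 (unrounded ratio ≈ 0.0118)


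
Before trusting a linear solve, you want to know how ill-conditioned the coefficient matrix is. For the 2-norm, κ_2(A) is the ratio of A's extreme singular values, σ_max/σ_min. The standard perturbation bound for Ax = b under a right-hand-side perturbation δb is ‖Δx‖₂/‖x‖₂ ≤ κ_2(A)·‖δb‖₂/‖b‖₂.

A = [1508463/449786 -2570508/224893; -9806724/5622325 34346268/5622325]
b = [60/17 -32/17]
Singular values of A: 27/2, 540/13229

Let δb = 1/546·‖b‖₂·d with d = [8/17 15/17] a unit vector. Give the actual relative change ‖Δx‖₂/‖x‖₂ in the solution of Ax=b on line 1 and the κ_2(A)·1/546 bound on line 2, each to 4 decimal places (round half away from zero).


0.6057
0.6057

largest singular value 27/2, smallest 540/13229
condition number: (27/2) ÷ (540/13229) = 330.7250
worst-case relative error ≤ 330.7250 × 1/546 = 0.6057
solve Ax = b  →  x = [0.0830 -0.2844]
‖b‖₂ = 4.0000 and ‖x‖₂ = 0.2963
with δb = [0.0034 0.0065], A·Δx = δb → ‖Δx‖ = 0.1795
relative error = 0.6057
so the bound is sharp here: realised error equals the bound


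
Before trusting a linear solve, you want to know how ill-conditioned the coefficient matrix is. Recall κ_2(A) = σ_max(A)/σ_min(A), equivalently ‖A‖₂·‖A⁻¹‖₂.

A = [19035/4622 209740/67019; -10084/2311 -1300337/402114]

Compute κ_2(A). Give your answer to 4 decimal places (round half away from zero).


M = AᵀA = [769079449/21362884 432582776/16022163; 432582776/16022163 3893635609/192265956]. tr(M)=5407675325/96132978, det(M)=9765625/85451536
solving λ² − 5407675325/96132978·λ + 9765625/85451536 = 0 gives λ = 225/4, 390625/192265956
so κ_2 = √((225/4) / (390625/192265956)) = 166.3920

166.3920


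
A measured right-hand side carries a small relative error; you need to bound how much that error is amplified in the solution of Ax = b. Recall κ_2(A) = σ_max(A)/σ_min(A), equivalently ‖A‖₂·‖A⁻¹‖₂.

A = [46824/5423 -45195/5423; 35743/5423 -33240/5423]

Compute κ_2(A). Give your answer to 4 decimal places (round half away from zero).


112.2000

AᵀA = [3470049025/29408929 -3304308000/29408929; -3304308000/29408929 3147485625/29408929]; tr = 7868650/34969, det = 140625/34969
eigenvalues of AᵀA: λ = (tr ± √(tr²−4·det))/2 = 225, 625/34969
σ_max=√225=15, σ_min=√(625/34969)=(25/187) → κ = 112.2000


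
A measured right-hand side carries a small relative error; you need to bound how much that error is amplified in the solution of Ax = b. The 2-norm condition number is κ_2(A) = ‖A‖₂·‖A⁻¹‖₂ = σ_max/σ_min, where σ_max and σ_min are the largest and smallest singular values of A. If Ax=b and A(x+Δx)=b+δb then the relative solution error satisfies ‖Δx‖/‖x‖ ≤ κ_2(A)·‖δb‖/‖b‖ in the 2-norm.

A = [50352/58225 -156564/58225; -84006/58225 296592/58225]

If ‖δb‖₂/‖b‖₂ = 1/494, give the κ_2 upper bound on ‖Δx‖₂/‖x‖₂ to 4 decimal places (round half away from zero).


0.1387

AᵀA = [6638292/2346125 -22698144/2346125; -22698144/2346125 77840208/2346125]; tr = 675828/18769, det = 5184/18769
char-poly roots: 36 and 144/18769
σ_max=√36=6, σ_min=√(144/18769)=(12/137) → κ = 68.5000
perturbation bound = 68.5000·1/494 = 0.1387


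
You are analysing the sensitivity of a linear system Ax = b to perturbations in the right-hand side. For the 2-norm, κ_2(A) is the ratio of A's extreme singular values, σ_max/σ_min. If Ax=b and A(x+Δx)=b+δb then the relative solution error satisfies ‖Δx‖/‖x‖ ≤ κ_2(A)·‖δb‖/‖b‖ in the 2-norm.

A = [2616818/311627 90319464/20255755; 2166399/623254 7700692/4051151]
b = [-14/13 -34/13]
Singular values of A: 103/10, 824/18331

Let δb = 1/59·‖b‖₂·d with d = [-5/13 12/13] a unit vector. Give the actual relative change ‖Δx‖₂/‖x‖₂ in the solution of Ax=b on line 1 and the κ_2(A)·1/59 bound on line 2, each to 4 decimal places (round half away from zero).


from the listed singular values, σ₁ = 103/10, σ_n = 824/18331
κ_2(A) = (103/10) / (824/18331) = 229.1375
κ_2(A)·‖δb‖/‖b‖ = 3.8837
solve Ax = b  →  x = [20.7664 -39.3497]
‖b‖ = 2.8284, ‖x‖ = 44.4931
re-solving with b+δb shifts x by Δx of norm 1.0665
relative error = 0.0240
so the bound overstates the realised error by a factor of ≈ 162.0262 (computed from the unrounded values)

0.0240
3.8837


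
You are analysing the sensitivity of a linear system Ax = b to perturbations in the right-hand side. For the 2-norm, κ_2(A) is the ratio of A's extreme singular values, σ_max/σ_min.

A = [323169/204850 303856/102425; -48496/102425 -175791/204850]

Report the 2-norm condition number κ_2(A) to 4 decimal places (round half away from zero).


form AᵀA = [182153041/67141636 85377600/16785409; 85377600/16785409 640346161/67141636] with trace 1423009/116162 and determinant 2401/929296
eigenvalues of AᵀA: λ = (tr ± √(tr²−4·det))/2 = 49/4, 49/232324
κ = σ_max/σ_min = (7/2)/(7/482) = 241.0000

241.0000


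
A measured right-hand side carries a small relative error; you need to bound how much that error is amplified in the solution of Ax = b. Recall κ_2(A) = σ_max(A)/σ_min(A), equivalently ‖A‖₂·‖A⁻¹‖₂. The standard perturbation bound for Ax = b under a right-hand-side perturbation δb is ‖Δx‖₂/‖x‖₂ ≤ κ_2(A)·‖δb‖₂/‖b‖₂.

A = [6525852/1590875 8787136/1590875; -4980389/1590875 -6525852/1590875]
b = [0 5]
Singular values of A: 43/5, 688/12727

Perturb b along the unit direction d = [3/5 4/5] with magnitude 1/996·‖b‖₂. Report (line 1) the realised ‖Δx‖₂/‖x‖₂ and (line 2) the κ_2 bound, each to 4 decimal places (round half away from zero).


0.0013
0.1597

from the listed singular values, σ₁ = 43/5, σ_n = 688/12727
κ = σ_max/σ_min = (43/5)/(688/12727) = 159.0875
κ_2(A)·‖δb‖/‖b‖ = 0.1597
solve Ax = b  →  x = [-59.4047 44.1174]
‖b‖ = 5.0000, ‖x‖ = 73.9950
Δx = A⁻¹·δb where δb = 1/996·5.0000·d; ‖Δx‖ = 0.0929
relative error = 0.0013
realised/bound (from unrounded values) ≈ 0.0079


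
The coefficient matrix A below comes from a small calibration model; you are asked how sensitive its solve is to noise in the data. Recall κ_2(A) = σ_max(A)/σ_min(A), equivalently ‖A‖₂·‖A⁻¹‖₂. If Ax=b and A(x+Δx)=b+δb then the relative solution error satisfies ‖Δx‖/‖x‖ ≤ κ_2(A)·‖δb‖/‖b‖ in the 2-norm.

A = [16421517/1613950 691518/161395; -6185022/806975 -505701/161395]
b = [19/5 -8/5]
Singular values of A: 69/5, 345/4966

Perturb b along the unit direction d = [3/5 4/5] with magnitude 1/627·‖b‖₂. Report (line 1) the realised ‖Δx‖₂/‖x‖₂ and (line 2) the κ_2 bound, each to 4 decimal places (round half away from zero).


0.0066
0.3168

σ_max = 69/5, σ_min = 345/4966
κ_2(A) = (69/5) / (345/4966) = 198.6400
perturbation bound = 198.6400·1/627 = 0.3168
solve Ax = b  →  x = [-5.2687 13.3984]
‖b‖ = 4.1231, ‖x‖ = 14.3971
with δb = [0.0039 0.0053], A·Δx = δb → ‖Δx‖ = 0.0947
realised ‖Δx‖/‖x‖ = 0.0066
realised/bound (from unrounded values) ≈ 0.0208


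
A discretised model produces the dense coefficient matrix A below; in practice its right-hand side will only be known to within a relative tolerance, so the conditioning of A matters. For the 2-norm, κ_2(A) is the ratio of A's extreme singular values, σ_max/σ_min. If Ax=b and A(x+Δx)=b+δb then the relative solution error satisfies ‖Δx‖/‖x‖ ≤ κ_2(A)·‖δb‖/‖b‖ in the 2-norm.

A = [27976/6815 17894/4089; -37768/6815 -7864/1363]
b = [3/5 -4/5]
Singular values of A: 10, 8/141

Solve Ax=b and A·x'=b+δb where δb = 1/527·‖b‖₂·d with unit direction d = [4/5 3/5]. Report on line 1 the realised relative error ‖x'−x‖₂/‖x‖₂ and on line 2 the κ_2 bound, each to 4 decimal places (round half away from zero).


0.3344
0.3344

from the listed singular values, σ₁ = 10, σ_n = 8/141
condition number: 10 ÷ (8/141) = 176.2500
worst-case relative error ≤ 176.2500 × 1/527 = 0.3344
solve Ax = b  →  x = [0.0690 0.0724]
‖b‖₂ = 1.0000 and ‖x‖₂ = 0.1000
with δb = [0.0015 0.0011], A·Δx = δb → ‖Δx‖ = 0.0334
relative error = 0.3344
realised/bound = 1 exactly: the bound is attained for this b and d


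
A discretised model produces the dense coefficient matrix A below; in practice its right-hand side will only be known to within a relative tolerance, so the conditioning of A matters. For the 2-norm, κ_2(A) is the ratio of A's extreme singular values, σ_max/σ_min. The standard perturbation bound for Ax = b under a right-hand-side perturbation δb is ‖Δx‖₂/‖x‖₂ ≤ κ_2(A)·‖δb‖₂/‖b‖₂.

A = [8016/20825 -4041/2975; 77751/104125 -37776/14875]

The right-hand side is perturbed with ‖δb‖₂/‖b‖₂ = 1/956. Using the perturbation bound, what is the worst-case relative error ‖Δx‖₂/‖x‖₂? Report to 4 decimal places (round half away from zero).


0.2563

form AᵀA = [26476209/37515625 -12965184/5359375; -12965184/5359375 6350409/765625] with trace 540234/60025 and determinant 81/60025
eigenvalues of AᵀA: λ = (tr ± √(tr²−4·det))/2 = 9, 9/60025
so κ_2 = √(9 / (9/60025)) = 245.0000
worst-case relative error ≤ 245.0000 × 1/956 = 0.2563


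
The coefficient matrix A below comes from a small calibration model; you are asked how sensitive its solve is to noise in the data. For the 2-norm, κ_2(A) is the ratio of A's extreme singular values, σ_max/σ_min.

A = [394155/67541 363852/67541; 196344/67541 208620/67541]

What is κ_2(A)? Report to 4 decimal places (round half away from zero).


34.2500

form AᵀA = [670965849/15784729 637977060/15784729; 637977060/15784729 608687136/15784729] with trace 1521585/18769 and determinant 104976/18769
solving λ² − 1521585/18769·λ + 104976/18769 = 0 gives λ = 81, 1296/18769
κ_2(A) = √(λ_max/λ_min) = √(81 / (1296/18769)) = 34.2500


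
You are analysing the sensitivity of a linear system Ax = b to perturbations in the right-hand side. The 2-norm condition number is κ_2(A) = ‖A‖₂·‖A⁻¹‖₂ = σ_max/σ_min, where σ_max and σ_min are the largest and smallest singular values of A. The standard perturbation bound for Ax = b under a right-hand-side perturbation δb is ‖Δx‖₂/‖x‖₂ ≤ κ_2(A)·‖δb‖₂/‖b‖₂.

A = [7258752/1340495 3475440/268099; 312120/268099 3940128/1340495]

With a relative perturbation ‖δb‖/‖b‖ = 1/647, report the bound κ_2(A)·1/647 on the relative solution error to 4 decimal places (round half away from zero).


0.3887

M = AᵀA = [32792952384/1068963025 3147787008/42758521; 3147787008/42758521 188870724864/1068963025]. tr(M)=1311619392/6325225, det(M)=107495424/158130625
char-poly roots: 5184/25 and 20736/6325225
κ_2(A) = √(λ_max/λ_min) = √((5184/25) / (20736/6325225)) = 251.5000
perturbation bound = 251.5000·1/647 = 0.3887


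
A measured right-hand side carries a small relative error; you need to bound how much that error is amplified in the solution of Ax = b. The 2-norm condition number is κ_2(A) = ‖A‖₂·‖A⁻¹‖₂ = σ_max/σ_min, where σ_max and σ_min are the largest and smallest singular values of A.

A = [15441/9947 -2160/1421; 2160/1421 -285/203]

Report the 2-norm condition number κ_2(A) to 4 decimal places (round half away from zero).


68.6000

form AᵀA = [16104789/3411821 -2190240/487403; -2190240/487403 298125/69629] with trace 1059066/117649 and determinant 2025/117649
eigenvalues of AᵀA: λ = (tr ± √(tr²−4·det))/2 = 9, 225/117649
κ = σ_max/σ_min = 3/(15/343) = 68.6000


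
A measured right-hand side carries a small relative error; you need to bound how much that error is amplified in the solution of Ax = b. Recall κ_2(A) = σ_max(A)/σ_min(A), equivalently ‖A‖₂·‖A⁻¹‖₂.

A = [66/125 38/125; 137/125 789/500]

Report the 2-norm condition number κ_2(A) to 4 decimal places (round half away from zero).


AᵀA = [37/25 189/100; 189/100 1033/400]; tr = 65/16, det = 1/4
solving λ² − 65/16·λ + 1/4 = 0 gives λ = 4, 1/16
so κ_2 = √(4 / (1/16)) = 8.0000

8.0000


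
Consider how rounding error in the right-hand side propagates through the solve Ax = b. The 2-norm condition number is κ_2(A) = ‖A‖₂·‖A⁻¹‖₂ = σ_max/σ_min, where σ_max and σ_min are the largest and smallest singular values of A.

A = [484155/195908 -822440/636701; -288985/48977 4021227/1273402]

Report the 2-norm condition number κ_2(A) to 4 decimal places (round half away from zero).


288.1000

M = AᵀA = [1570603347625/38379944464 -104705269515/4797493058; -104705269515/4797493058 111691697041/9594986116]. tr(M)=6980519501/132802576, det(M)=17682025/531210304
solving λ² − 6980519501/132802576·λ + 17682025/531210304 = 0 gives λ = 841/16, 21025/33200644
σ_max=√(841/16)=(29/4), σ_min=√(21025/33200644)=(145/5762) → κ = 288.1000


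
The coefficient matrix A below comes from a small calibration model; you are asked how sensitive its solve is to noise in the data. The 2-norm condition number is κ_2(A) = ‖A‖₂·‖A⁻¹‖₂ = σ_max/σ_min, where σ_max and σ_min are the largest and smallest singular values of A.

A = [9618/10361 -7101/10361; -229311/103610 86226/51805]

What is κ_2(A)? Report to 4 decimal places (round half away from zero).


318.8000

AᵀA = [365882409/63520900 -68601897/15880225; -68601897/15880225 51452829/15880225]; tr = 22867749/2540836, det = 2025/2540836
solving λ² − 22867749/2540836·λ + 2025/2540836 = 0 gives λ = 9, 225/2540836
so κ_2 = √(9 / (225/2540836)) = 318.8000
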